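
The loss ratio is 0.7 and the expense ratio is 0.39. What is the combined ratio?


Combined ratio = loss ratio + expense ratio
= 0.7 + 0.39
= 1.09


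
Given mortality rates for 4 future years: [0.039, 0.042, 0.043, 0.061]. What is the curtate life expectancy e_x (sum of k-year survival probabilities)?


e_x = sum_{k=1}^{n} k_p_x
k_p_x values:
  1_p_x = 0.961
  2_p_x = 0.920638
  3_p_x = 0.881051
  4_p_x = 0.827306
e_x = 3.59


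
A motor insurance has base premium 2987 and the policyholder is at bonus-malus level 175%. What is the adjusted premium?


adjusted = base * BM_level / 100
= 2987 * 175 / 100
= 2987 * 1.75
= 5227.25


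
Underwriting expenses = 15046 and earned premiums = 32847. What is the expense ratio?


Expense ratio = expenses / premiums
= 15046 / 32847
= 0.4581


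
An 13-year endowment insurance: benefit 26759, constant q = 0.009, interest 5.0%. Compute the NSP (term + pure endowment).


Term component = 2157.2082
Pure endowment = 13_p_x * v^13 * benefit = 0.889114 * 0.530321 * 26759 = 12617.3021
NSP = 14774.5102


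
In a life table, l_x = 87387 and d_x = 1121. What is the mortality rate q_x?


q_x = d_x / l_x
= 1121 / 87387
= 0.0128


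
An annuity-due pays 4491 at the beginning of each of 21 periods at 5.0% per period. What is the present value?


PV_due = PMT * (1-(1+i)^(-n))/i * (1+i)
PV_immediate = 57579.7968
PV_due = 57579.7968 * 1.05
= 60458.7866


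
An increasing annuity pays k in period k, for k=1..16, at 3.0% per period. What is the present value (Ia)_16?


(Ia)_n = sum_{k=1}^{n} k * v^k, v = 1/(1+i)
v = 0.970874
Sum computed term by term:
(Ia)_16 = 98.9088


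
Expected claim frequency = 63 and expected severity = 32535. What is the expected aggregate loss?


E[S] = E[N] * E[X]
= 63 * 32535
= 2.0497e+06


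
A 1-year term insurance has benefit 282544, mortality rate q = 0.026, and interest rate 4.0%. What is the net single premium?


NSP = benefit * q * v
v = 1/(1+i) = 0.961538
NSP = 282544 * 0.026 * 0.961538
= 7063.6


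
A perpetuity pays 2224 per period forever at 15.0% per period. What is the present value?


PV = PMT / i
= 2224 / 0.15
= 14826.6667


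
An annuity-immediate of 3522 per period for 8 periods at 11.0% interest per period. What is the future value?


FV = PMT * ((1+i)^n - 1) / i
= 3522 * ((1.11)^8 - 1) / 0.11
= 3522 * (2.304538 - 1) / 0.11
= 41768.9275


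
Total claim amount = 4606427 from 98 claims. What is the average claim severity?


severity = total / number
= 4606427 / 98
= 47004.3571


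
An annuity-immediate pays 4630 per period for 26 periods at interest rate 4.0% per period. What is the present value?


PV = PMT * (1 - (1+i)^(-n)) / i
= 4630 * (1 - (1+0.04)^(-26)) / 0.04
= 4630 * (1 - 0.360689) / 0.04
= 4630 * 15.982769
= 74000.2213


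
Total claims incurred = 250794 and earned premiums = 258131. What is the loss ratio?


Loss ratio = claims / premiums
= 250794 / 258131
= 0.9716


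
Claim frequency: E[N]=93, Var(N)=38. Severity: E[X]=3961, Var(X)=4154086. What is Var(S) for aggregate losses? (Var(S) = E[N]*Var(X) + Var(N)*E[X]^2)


Var(S) = E[N]*Var(X) + Var(N)*E[X]^2
= 93*4154086 + 38*3961^2
= 386329998 + 596201798
= 9.8253e+08


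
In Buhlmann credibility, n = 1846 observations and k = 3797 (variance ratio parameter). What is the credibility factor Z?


Z = n / (n + k)
= 1846 / (1846 + 3797)
= 1846 / 5643
= 0.3271


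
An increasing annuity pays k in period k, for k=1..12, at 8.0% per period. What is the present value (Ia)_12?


(Ia)_n = sum_{k=1}^{n} k * v^k, v = 1/(1+i)
v = 0.925926
Sum computed term by term:
(Ia)_12 = 42.17


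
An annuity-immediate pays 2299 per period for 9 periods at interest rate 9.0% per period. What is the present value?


PV = PMT * (1 - (1+i)^(-n)) / i
= 2299 * (1 - (1+0.09)^(-9)) / 0.09
= 2299 * (1 - 0.460428) / 0.09
= 2299 * 5.995247
= 13783.0726


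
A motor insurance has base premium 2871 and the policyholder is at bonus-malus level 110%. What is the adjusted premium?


adjusted = base * BM_level / 100
= 2871 * 110 / 100
= 2871 * 1.1
= 3158.1


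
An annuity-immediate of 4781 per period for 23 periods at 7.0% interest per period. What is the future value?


FV = PMT * ((1+i)^n - 1) / i
= 4781 * ((1.07)^23 - 1) / 0.07
= 4781 * (4.74053 - 1) / 0.07
= 255478.1896


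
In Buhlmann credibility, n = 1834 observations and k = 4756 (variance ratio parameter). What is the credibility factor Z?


Z = n / (n + k)
= 1834 / (1834 + 4756)
= 1834 / 6590
= 0.2783


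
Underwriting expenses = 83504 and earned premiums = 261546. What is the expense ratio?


Expense ratio = expenses / premiums
= 83504 / 261546
= 0.3193


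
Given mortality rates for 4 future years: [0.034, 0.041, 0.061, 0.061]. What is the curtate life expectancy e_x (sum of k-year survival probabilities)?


e_x = sum_{k=1}^{n} k_p_x
k_p_x values:
  1_p_x = 0.966
  2_p_x = 0.926394
  3_p_x = 0.869884
  4_p_x = 0.816821
e_x = 3.5791


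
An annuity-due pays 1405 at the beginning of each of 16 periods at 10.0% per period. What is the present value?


PV_due = PMT * (1-(1+i)^(-n))/i * (1+i)
PV_immediate = 10992.3106
PV_due = 10992.3106 * 1.1
= 12091.5417


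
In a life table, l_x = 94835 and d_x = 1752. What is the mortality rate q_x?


q_x = d_x / l_x
= 1752 / 94835
= 0.0185


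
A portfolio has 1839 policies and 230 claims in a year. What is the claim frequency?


frequency = claims / policies
= 230 / 1839
= 0.1251


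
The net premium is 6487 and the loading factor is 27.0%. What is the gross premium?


Gross = net * (1 + loading)
= 6487 * (1 + 0.27)
= 6487 * 1.27
= 8238.49


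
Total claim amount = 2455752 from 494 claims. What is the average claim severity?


severity = total / number
= 2455752 / 494
= 4971.1579


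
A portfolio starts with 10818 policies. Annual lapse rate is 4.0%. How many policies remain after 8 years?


remaining = initial * (1 - lapse)^years
= 10818 * (1 - 0.04)^8
= 10818 * 0.72139
= 7803.9925


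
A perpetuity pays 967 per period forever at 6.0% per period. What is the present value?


PV = PMT / i
= 967 / 0.06
= 16116.6667


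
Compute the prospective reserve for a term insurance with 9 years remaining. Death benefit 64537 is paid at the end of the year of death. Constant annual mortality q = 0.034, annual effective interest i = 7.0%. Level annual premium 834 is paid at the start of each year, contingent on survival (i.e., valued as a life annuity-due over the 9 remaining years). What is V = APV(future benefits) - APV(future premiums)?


v = 1/(1+i) = 0.934579
APV(future benefits) per unit = sum_{k=0}^{8} k_p_x * q * v^(k+1) = 0.196671
APV(future benefits) = 64537 * 0.196671 = 12692.5358
Life annuity-due factor ä_{x:9} = sum_{k=0}^{8} k_p_x * v^k = 6.189342
APV(future premiums) = 834 * 6.189342 = 5161.9113
V = 12692.5358 - 5161.9113
= 7530.6245


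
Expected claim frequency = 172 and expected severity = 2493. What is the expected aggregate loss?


E[S] = E[N] * E[X]
= 172 * 2493
= 428796


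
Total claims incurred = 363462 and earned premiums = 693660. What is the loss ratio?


Loss ratio = claims / premiums
= 363462 / 693660
= 0.524


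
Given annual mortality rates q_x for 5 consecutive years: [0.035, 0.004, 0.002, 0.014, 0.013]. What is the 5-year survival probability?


p_k = 1 - q_k for each year
Survival = product of (1 - q_k)
= 0.965 * 0.996 * 0.998 * 0.986 * 0.987
= 0.9335


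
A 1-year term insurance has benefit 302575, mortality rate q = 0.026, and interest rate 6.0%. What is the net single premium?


NSP = benefit * q * v
v = 1/(1+i) = 0.943396
NSP = 302575 * 0.026 * 0.943396
= 7421.6509


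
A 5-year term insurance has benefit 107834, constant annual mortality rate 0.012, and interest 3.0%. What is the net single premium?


NSP = benefit * sum_{k=0}^{n-1} k_p_x * q * v^(k+1)
With constant q=0.012, v=0.970874
Sum = 0.053692
NSP = 107834 * 0.053692
= 5789.7739


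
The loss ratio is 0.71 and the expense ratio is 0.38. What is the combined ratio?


Combined ratio = loss ratio + expense ratio
= 0.71 + 0.38
= 1.09


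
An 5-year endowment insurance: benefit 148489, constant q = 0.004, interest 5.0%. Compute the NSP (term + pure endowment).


Term component = 2552.0254
Pure endowment = 5_p_x * v^5 * benefit = 0.980159 * 0.783526 * 148489 = 114036.6575
NSP = 116588.6829


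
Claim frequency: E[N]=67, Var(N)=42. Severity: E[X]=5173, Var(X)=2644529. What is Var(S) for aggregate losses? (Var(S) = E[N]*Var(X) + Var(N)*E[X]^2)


Var(S) = E[N]*Var(X) + Var(N)*E[X]^2
= 67*2644529 + 42*5173^2
= 177183443 + 1123917018
= 1.3011e+09


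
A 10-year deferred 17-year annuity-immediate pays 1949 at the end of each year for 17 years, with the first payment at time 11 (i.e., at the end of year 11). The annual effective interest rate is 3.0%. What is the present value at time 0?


PV at time 10 of the 17-year annuity-immediate:
a_n = 1949 * (1-(1+0.03)^(-17))/0.03 = 25660.7649
Discount back 10 years to time 0:
PV = 25660.7649 * (1+0.03)^(-10)
= 25660.7649 * 0.744094
= 19094.019


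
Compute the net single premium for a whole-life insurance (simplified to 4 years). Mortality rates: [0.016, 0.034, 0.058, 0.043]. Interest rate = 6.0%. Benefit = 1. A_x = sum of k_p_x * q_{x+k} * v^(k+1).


v = 0.943396
Year 0: k_p_x=1.0, q=0.016, term=0.015094
Year 1: k_p_x=0.984, q=0.034, term=0.029776
Year 2: k_p_x=0.950544, q=0.058, term=0.04629
Year 3: k_p_x=0.895412, q=0.043, term=0.030498
A_x = 0.1217


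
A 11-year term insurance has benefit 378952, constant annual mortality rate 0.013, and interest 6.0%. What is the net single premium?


NSP = benefit * sum_{k=0}^{n-1} k_p_x * q * v^(k+1)
With constant q=0.013, v=0.943396
Sum = 0.096847
NSP = 378952 * 0.096847
= 36700.3329


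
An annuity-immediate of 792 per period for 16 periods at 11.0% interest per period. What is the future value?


FV = PMT * ((1+i)^n - 1) / i
= 792 * ((1.11)^16 - 1) / 0.11
= 792 * (5.310894 - 1) / 0.11
= 31038.4392


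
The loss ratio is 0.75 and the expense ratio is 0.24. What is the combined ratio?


Combined ratio = loss ratio + expense ratio
= 0.75 + 0.24
= 0.99


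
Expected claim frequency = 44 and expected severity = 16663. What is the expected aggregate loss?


E[S] = E[N] * E[X]
= 44 * 16663
= 733172


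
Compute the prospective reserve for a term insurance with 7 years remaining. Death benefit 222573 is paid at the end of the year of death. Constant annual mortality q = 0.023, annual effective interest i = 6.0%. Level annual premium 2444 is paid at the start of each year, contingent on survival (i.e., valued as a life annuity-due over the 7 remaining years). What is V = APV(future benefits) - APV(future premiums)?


v = 1/(1+i) = 0.943396
APV(future benefits) per unit = sum_{k=0}^{6} k_p_x * q * v^(k+1) = 0.120516
APV(future benefits) = 222573 * 0.120516 = 26823.619
Life annuity-due factor ä_{x:7} = sum_{k=0}^{6} k_p_x * v^k = 5.554218
APV(future premiums) = 2444 * 5.554218 = 13574.5088
V = 26823.619 - 13574.5088
= 13249.1102


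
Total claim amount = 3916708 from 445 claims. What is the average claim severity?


severity = total / number
= 3916708 / 445
= 8801.591


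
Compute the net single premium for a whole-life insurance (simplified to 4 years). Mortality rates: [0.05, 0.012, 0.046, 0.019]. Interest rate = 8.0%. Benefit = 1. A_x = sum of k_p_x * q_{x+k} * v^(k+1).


v = 0.925926
Year 0: k_p_x=1.0, q=0.05, term=0.046296
Year 1: k_p_x=0.95, q=0.012, term=0.009774
Year 2: k_p_x=0.9386, q=0.046, term=0.034274
Year 3: k_p_x=0.895424, q=0.019, term=0.012505
A_x = 0.1028


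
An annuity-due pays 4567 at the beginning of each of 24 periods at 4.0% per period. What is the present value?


PV_due = PMT * (1-(1+i)^(-n))/i * (1+i)
PV_immediate = 69632.8807
PV_due = 69632.8807 * 1.04
= 72418.1959


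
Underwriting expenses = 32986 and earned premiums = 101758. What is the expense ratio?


Expense ratio = expenses / premiums
= 32986 / 101758
= 0.3242


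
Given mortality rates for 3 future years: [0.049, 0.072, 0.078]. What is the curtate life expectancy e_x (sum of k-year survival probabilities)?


e_x = sum_{k=1}^{n} k_p_x
k_p_x values:
  1_p_x = 0.951
  2_p_x = 0.882528
  3_p_x = 0.813691
e_x = 2.6472


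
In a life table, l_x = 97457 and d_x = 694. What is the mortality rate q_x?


q_x = d_x / l_x
= 694 / 97457
= 0.0071


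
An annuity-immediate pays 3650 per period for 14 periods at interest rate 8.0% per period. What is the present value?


PV = PMT * (1 - (1+i)^(-n)) / i
= 3650 * (1 - (1+0.08)^(-14)) / 0.08
= 3650 * (1 - 0.340461) / 0.08
= 3650 * 8.244237
= 30091.465


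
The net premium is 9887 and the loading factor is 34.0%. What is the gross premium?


Gross = net * (1 + loading)
= 9887 * (1 + 0.34)
= 9887 * 1.34
= 13248.58


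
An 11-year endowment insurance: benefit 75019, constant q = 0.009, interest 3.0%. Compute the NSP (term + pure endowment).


Term component = 5989.3795
Pure endowment = 11_p_x * v^11 * benefit = 0.905337 * 0.722421 * 75019 = 49065.022
NSP = 55054.4016


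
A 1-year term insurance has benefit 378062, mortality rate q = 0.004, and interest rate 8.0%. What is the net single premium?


NSP = benefit * q * v
v = 1/(1+i) = 0.925926
NSP = 378062 * 0.004 * 0.925926
= 1400.2296


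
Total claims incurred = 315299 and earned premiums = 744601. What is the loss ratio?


Loss ratio = claims / premiums
= 315299 / 744601
= 0.4234


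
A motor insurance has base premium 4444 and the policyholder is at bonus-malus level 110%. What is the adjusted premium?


adjusted = base * BM_level / 100
= 4444 * 110 / 100
= 4444 * 1.1
= 4888.4


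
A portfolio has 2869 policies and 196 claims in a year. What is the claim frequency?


frequency = claims / policies
= 196 / 2869
= 0.0683


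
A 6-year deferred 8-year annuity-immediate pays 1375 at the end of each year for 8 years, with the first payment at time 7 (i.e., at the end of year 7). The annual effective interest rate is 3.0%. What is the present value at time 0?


PV at time 6 of the 8-year annuity-immediate:
a_n = 1375 * (1-(1+0.03)^(-8))/0.03 = 9652.0768
Discount back 6 years to time 0:
PV = 9652.0768 * (1+0.03)^(-6)
= 9652.0768 * 0.837484
= 8083.4623


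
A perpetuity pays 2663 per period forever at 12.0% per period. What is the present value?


PV = PMT / i
= 2663 / 0.12
= 22191.6667


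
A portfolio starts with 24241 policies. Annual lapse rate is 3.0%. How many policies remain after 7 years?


remaining = initial * (1 - lapse)^years
= 24241 * (1 - 0.03)^7
= 24241 * 0.807983
= 19586.3121


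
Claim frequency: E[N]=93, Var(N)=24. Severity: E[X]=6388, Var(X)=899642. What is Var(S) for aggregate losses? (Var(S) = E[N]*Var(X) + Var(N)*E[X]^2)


Var(S) = E[N]*Var(X) + Var(N)*E[X]^2
= 93*899642 + 24*6388^2
= 83666706 + 979357056
= 1.0630e+09


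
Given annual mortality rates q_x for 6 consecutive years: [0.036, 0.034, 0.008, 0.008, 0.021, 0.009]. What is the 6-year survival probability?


p_k = 1 - q_k for each year
Survival = product of (1 - q_k)
= 0.964 * 0.966 * 0.992 * 0.992 * 0.979 * 0.991
= 0.8891


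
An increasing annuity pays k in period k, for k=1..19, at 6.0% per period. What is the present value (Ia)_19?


(Ia)_n = sum_{k=1}^{n} k * v^k, v = 1/(1+i)
v = 0.943396
Sum computed term by term:
(Ia)_19 = 92.4643


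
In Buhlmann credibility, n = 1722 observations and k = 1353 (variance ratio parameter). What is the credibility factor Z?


Z = n / (n + k)
= 1722 / (1722 + 1353)
= 1722 / 3075
= 0.56


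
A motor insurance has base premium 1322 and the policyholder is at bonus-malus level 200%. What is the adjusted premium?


adjusted = base * BM_level / 100
= 1322 * 200 / 100
= 1322 * 2.0
= 2644.0


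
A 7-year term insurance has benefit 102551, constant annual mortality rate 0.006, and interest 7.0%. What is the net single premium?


NSP = benefit * sum_{k=0}^{n-1} k_p_x * q * v^(k+1)
With constant q=0.006, v=0.934579
Sum = 0.031811
NSP = 102551 * 0.031811
= 3262.2522


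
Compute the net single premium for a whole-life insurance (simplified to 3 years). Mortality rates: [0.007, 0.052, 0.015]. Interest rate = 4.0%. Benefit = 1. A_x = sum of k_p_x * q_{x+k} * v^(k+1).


v = 0.961538
Year 0: k_p_x=1.0, q=0.007, term=0.006731
Year 1: k_p_x=0.993, q=0.052, term=0.04774
Year 2: k_p_x=0.941364, q=0.015, term=0.012553
A_x = 0.067


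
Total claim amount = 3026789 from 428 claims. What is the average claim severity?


severity = total / number
= 3026789 / 428
= 7071.9369


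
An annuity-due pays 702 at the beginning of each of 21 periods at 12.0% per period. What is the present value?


PV_due = PMT * (1-(1+i)^(-n))/i * (1+i)
PV_immediate = 5308.5263
PV_due = 5308.5263 * 1.12
= 5945.5494


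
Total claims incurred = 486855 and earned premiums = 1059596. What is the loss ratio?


Loss ratio = claims / premiums
= 486855 / 1059596
= 0.4595


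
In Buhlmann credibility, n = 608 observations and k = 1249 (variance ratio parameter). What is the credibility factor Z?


Z = n / (n + k)
= 608 / (608 + 1249)
= 608 / 1857
= 0.3274


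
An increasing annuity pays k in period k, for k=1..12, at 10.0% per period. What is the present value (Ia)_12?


(Ia)_n = sum_{k=1}^{n} k * v^k, v = 1/(1+i)
v = 0.909091
Sum computed term by term:
(Ia)_12 = 36.7149


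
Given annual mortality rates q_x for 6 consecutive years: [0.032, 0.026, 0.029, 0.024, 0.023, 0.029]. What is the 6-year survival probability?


p_k = 1 - q_k for each year
Survival = product of (1 - q_k)
= 0.968 * 0.974 * 0.971 * 0.976 * 0.977 * 0.971
= 0.8477


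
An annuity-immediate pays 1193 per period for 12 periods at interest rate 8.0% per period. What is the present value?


PV = PMT * (1 - (1+i)^(-n)) / i
= 1193 * (1 - (1+0.08)^(-12)) / 0.08
= 1193 * (1 - 0.397114) / 0.08
= 1193 * 7.536078
= 8990.5411


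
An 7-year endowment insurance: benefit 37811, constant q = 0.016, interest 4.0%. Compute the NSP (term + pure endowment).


Term component = 3470.1302
Pure endowment = 7_p_x * v^7 * benefit = 0.893235 * 0.759918 * 37811 = 25665.5442
NSP = 29135.6744


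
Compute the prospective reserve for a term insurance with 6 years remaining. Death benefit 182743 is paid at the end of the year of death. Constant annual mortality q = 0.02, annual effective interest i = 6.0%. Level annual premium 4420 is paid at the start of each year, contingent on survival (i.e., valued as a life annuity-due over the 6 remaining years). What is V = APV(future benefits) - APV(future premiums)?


v = 1/(1+i) = 0.943396
APV(future benefits) per unit = sum_{k=0}^{5} k_p_x * q * v^(k+1) = 0.093879
APV(future benefits) = 182743 * 0.093879 = 17155.7336
Life annuity-due factor ä_{x:6} = sum_{k=0}^{5} k_p_x * v^k = 4.975588
APV(future premiums) = 4420 * 4.975588 = 21992.099
V = 17155.7336 - 21992.099
= -4836.3654


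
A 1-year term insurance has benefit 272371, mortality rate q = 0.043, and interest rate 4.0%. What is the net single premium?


NSP = benefit * q * v
v = 1/(1+i) = 0.961538
NSP = 272371 * 0.043 * 0.961538
= 11261.4933


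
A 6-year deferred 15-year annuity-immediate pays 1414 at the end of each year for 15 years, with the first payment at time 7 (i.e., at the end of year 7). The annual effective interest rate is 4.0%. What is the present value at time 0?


PV at time 6 of the 15-year annuity-immediate:
a_n = 1414 * (1-(1+0.04)^(-15))/0.04 = 15721.3998
Discount back 6 years to time 0:
PV = 15721.3998 * (1+0.04)^(-6)
= 15721.3998 * 0.790315
= 12424.8506


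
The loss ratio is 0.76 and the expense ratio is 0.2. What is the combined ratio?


Combined ratio = loss ratio + expense ratio
= 0.76 + 0.2
= 0.96


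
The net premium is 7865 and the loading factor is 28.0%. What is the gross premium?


Gross = net * (1 + loading)
= 7865 * (1 + 0.28)
= 7865 * 1.28
= 10067.2


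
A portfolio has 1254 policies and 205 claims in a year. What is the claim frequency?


frequency = claims / policies
= 205 / 1254
= 0.1635


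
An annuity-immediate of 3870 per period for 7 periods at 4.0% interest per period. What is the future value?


FV = PMT * ((1+i)^n - 1) / i
= 3870 * ((1.04)^7 - 1) / 0.04
= 3870 * (1.315932 - 1) / 0.04
= 30566.3996


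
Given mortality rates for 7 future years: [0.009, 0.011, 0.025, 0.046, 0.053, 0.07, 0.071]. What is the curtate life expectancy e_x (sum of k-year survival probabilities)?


e_x = sum_{k=1}^{n} k_p_x
k_p_x values:
  1_p_x = 0.991
  2_p_x = 0.980099
  3_p_x = 0.955597
  4_p_x = 0.911639
  5_p_x = 0.863322
  6_p_x = 0.80289
  7_p_x = 0.745884
e_x = 6.2504


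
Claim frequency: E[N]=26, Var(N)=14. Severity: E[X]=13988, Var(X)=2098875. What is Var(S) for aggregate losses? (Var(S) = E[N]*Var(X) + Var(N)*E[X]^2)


Var(S) = E[N]*Var(X) + Var(N)*E[X]^2
= 26*2098875 + 14*13988^2
= 54570750 + 2739298016
= 2.7939e+09


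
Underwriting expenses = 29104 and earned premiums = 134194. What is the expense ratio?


Expense ratio = expenses / premiums
= 29104 / 134194
= 0.2169


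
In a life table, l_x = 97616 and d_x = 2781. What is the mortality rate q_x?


q_x = d_x / l_x
= 2781 / 97616
= 0.0285


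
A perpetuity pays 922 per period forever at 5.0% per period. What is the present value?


PV = PMT / i
= 922 / 0.05
= 18440.0


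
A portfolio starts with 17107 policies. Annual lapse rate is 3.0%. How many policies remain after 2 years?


remaining = initial * (1 - lapse)^years
= 17107 * (1 - 0.03)^2
= 17107 * 0.9409
= 16095.9763


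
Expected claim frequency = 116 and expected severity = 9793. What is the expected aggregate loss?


E[S] = E[N] * E[X]
= 116 * 9793
= 1.1360e+06


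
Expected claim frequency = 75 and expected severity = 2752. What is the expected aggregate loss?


E[S] = E[N] * E[X]
= 75 * 2752
= 206400


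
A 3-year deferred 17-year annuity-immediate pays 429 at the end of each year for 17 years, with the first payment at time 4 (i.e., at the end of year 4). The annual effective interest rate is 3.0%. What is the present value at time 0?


PV at time 3 of the 17-year annuity-immediate:
a_n = 429 * (1-(1+0.03)^(-17))/0.03 = 5648.2648
Discount back 3 years to time 0:
PV = 5648.2648 * (1+0.03)^(-3)
= 5648.2648 * 0.915142
= 5168.9624


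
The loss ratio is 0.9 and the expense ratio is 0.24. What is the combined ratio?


Combined ratio = loss ratio + expense ratio
= 0.9 + 0.24
= 1.14


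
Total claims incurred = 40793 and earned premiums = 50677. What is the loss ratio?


Loss ratio = claims / premiums
= 40793 / 50677
= 0.805


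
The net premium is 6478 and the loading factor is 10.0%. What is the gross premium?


Gross = net * (1 + loading)
= 6478 * (1 + 0.1)
= 6478 * 1.1
= 7125.8


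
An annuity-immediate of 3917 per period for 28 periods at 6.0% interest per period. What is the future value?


FV = PMT * ((1+i)^n - 1) / i
= 3917 * ((1.06)^28 - 1) / 0.06
= 3917 * (5.111687 - 1) / 0.06
= 268424.6132


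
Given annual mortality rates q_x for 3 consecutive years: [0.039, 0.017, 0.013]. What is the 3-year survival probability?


p_k = 1 - q_k for each year
Survival = product of (1 - q_k)
= 0.961 * 0.983 * 0.987
= 0.9324


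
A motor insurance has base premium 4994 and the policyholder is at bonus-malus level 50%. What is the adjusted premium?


adjusted = base * BM_level / 100
= 4994 * 50 / 100
= 4994 * 0.5
= 2497.0


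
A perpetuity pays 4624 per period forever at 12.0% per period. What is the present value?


PV = PMT / i
= 4624 / 0.12
= 38533.3333


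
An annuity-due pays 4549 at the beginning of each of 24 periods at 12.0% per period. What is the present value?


PV_due = PMT * (1-(1+i)^(-n))/i * (1+i)
PV_immediate = 35410.8526
PV_due = 35410.8526 * 1.12
= 39660.1549


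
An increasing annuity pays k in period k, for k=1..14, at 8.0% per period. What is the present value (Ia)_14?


(Ia)_n = sum_{k=1}^{n} k * v^k, v = 1/(1+i)
v = 0.925926
Sum computed term by term:
(Ia)_14 = 51.7165


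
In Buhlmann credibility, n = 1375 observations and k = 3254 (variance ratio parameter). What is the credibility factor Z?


Z = n / (n + k)
= 1375 / (1375 + 3254)
= 1375 / 4629
= 0.297


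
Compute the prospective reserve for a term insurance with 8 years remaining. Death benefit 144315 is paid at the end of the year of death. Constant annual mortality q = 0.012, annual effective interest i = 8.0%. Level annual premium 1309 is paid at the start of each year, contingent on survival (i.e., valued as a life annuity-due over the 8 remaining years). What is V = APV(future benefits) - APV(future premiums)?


v = 1/(1+i) = 0.925926
APV(future benefits) per unit = sum_{k=0}^{7} k_p_x * q * v^(k+1) = 0.066453
APV(future benefits) = 144315 * 0.066453 = 9590.1095
Life annuity-due factor ä_{x:8} = sum_{k=0}^{7} k_p_x * v^k = 5.980736
APV(future premiums) = 1309 * 5.980736 = 7828.7829
V = 9590.1095 - 7828.7829
= 1761.3266


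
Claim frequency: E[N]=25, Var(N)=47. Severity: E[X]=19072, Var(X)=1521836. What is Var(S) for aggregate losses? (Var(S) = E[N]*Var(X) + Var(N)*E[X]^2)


Var(S) = E[N]*Var(X) + Var(N)*E[X]^2
= 25*1521836 + 47*19072^2
= 38045900 + 17095835648
= 1.7134e+10


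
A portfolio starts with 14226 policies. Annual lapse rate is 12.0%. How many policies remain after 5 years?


remaining = initial * (1 - lapse)^years
= 14226 * (1 - 0.12)^5
= 14226 * 0.527732
= 7507.5142


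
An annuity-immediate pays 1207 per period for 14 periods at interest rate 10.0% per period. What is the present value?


PV = PMT * (1 - (1+i)^(-n)) / i
= 1207 * (1 - (1+0.1)^(-14)) / 0.1
= 1207 * (1 - 0.263331) / 0.1
= 1207 * 7.366687
= 8891.5918


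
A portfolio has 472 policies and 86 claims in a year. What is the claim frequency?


frequency = claims / policies
= 86 / 472
= 0.1822


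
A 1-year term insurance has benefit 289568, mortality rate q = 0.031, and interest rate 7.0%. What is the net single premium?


NSP = benefit * q * v
v = 1/(1+i) = 0.934579
NSP = 289568 * 0.031 * 0.934579
= 8389.3533


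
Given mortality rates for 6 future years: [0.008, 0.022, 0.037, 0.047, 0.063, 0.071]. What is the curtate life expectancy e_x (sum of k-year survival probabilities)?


e_x = sum_{k=1}^{n} k_p_x
k_p_x values:
  1_p_x = 0.992
  2_p_x = 0.970176
  3_p_x = 0.934279
  4_p_x = 0.890368
  5_p_x = 0.834275
  6_p_x = 0.775042
e_x = 5.3961


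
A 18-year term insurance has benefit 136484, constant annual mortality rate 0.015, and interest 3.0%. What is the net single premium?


NSP = benefit * sum_{k=0}^{n-1} k_p_x * q * v^(k+1)
With constant q=0.015, v=0.970874
Sum = 0.18417
NSP = 136484 * 0.18417
= 25136.316


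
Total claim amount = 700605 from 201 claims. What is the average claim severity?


severity = total / number
= 700605 / 201
= 3485.597


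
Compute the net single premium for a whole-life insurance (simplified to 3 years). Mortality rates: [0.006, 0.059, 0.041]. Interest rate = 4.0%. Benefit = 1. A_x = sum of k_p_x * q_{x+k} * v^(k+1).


v = 0.961538
Year 0: k_p_x=1.0, q=0.006, term=0.005769
Year 1: k_p_x=0.994, q=0.059, term=0.054222
Year 2: k_p_x=0.935354, q=0.041, term=0.034093
A_x = 0.0941


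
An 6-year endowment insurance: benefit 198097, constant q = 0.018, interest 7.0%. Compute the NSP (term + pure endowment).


Term component = 16307.6554
Pure endowment = 6_p_x * v^6 * benefit = 0.896745 * 0.666342 * 198097 = 118370.6846
NSP = 134678.34


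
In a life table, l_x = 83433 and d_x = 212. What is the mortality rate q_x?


q_x = d_x / l_x
= 212 / 83433
= 0.0025


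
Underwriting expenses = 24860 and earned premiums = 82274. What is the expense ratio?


Expense ratio = expenses / premiums
= 24860 / 82274
= 0.3022


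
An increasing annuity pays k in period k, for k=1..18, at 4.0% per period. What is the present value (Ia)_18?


(Ia)_n = sum_{k=1}^{n} k * v^k, v = 1/(1+i)
v = 0.961538
Sum computed term by term:
(Ia)_18 = 107.0091


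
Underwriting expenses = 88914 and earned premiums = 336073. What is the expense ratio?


Expense ratio = expenses / premiums
= 88914 / 336073
= 0.2646


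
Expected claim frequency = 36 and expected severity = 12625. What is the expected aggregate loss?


E[S] = E[N] * E[X]
= 36 * 12625
= 454500


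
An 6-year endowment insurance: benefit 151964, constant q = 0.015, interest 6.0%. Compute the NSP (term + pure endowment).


Term component = 10824.5088
Pure endowment = 6_p_x * v^6 * benefit = 0.913308 * 0.704961 * 151964 = 97841.4562
NSP = 108665.965


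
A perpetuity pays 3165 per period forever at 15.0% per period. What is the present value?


PV = PMT / i
= 3165 / 0.15
= 21100.0


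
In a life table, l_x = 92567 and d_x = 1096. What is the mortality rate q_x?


q_x = d_x / l_x
= 1096 / 92567
= 0.0118


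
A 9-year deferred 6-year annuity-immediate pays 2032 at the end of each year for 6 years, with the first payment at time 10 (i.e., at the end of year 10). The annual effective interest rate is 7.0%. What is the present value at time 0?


PV at time 9 of the 6-year annuity-immediate:
a_n = 2032 * (1-(1+0.07)^(-6))/0.07 = 9685.6086
Discount back 9 years to time 0:
PV = 9685.6086 * (1+0.07)^(-9)
= 9685.6086 * 0.543934
= 5268.3293


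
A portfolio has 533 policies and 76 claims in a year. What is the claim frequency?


frequency = claims / policies
= 76 / 533
= 0.1426


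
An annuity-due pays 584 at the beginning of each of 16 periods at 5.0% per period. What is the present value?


PV_due = PMT * (1-(1+i)^(-n))/i * (1+i)
PV_immediate = 6329.2574
PV_due = 6329.2574 * 1.05
= 6645.7203


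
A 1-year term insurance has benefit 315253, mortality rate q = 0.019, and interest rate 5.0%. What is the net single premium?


NSP = benefit * q * v
v = 1/(1+i) = 0.952381
NSP = 315253 * 0.019 * 0.952381
= 5704.5781


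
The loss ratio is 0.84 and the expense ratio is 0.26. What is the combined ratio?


Combined ratio = loss ratio + expense ratio
= 0.84 + 0.26
= 1.1


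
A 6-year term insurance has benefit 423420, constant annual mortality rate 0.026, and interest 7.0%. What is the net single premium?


NSP = benefit * sum_{k=0}^{n-1} k_p_x * q * v^(k+1)
With constant q=0.026, v=0.934579
Sum = 0.116751
NSP = 423420 * 0.116751
= 49434.6568


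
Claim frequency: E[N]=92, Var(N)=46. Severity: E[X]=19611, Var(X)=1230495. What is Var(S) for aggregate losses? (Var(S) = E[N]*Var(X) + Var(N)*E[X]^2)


Var(S) = E[N]*Var(X) + Var(N)*E[X]^2
= 92*1230495 + 46*19611^2
= 113205540 + 17691200766
= 1.7804e+10


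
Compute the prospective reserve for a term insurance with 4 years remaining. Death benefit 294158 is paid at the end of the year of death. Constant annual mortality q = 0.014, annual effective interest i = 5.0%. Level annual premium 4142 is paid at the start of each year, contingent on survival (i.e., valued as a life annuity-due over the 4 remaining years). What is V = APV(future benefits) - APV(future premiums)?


v = 1/(1+i) = 0.952381
APV(future benefits) per unit = sum_{k=0}^{3} k_p_x * q * v^(k+1) = 0.048652
APV(future benefits) = 294158 * 0.048652 = 14311.4536
Life annuity-due factor ä_{x:4} = sum_{k=0}^{3} k_p_x * v^k = 3.64892
APV(future premiums) = 4142 * 3.64892 = 15113.8268
V = 14311.4536 - 15113.8268
= -802.3732


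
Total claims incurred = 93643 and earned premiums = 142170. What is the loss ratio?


Loss ratio = claims / premiums
= 93643 / 142170
= 0.6587


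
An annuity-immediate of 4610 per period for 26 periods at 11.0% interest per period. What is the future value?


FV = PMT * ((1+i)^n - 1) / i
= 4610 * ((1.11)^26 - 1) / 0.11
= 4610 * (15.079865 - 1) / 0.11
= 590074.3348


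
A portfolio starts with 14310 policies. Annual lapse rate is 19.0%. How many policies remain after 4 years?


remaining = initial * (1 - lapse)^years
= 14310 * (1 - 0.19)^4
= 14310 * 0.430467
= 6159.9858


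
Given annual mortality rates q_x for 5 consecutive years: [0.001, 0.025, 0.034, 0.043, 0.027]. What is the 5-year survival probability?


p_k = 1 - q_k for each year
Survival = product of (1 - q_k)
= 0.999 * 0.975 * 0.966 * 0.957 * 0.973
= 0.8761


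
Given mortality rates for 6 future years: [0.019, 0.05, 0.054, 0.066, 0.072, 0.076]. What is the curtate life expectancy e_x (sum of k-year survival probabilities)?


e_x = sum_{k=1}^{n} k_p_x
k_p_x values:
  1_p_x = 0.981
  2_p_x = 0.93195
  3_p_x = 0.881625
  4_p_x = 0.823437
  5_p_x = 0.76415
  6_p_x = 0.706075
e_x = 5.0882


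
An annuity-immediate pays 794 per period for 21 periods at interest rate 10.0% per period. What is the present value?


PV = PMT * (1 - (1+i)^(-n)) / i
= 794 * (1 - (1+0.1)^(-21)) / 0.1
= 794 * (1 - 0.135131) / 0.1
= 794 * 8.648694
= 6867.0633


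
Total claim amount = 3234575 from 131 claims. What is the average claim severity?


severity = total / number
= 3234575 / 131
= 24691.4122


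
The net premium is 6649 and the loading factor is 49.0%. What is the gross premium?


Gross = net * (1 + loading)
= 6649 * (1 + 0.49)
= 6649 * 1.49
= 9907.01


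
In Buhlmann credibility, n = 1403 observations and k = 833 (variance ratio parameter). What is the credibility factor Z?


Z = n / (n + k)
= 1403 / (1403 + 833)
= 1403 / 2236
= 0.6275


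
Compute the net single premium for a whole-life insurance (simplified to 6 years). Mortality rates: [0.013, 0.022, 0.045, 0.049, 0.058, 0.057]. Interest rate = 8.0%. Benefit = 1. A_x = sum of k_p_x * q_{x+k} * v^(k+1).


v = 0.925926
Year 0: k_p_x=1.0, q=0.013, term=0.012037
Year 1: k_p_x=0.987, q=0.022, term=0.018616
Year 2: k_p_x=0.965286, q=0.045, term=0.034482
Year 3: k_p_x=0.921848, q=0.049, term=0.033202
Year 4: k_p_x=0.876678, q=0.058, term=0.034606
Year 5: k_p_x=0.82583, q=0.057, term=0.029664
A_x = 0.1626


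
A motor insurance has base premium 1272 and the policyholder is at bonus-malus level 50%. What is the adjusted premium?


adjusted = base * BM_level / 100
= 1272 * 50 / 100
= 1272 * 0.5
= 636.0


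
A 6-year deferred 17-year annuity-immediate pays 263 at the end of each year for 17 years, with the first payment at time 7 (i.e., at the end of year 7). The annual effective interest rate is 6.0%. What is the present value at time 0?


PV at time 6 of the 17-year annuity-immediate:
a_n = 263 * (1-(1+0.06)^(-17))/0.06 = 2755.5193
Discount back 6 years to time 0:
PV = 2755.5193 * (1+0.06)^(-6)
= 2755.5193 * 0.704961
= 1942.5324


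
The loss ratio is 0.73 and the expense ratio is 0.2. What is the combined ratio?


Combined ratio = loss ratio + expense ratio
= 0.73 + 0.2
= 0.93


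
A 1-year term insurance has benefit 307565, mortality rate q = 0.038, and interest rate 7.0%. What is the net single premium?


NSP = benefit * q * v
v = 1/(1+i) = 0.934579
NSP = 307565 * 0.038 * 0.934579
= 10922.8692


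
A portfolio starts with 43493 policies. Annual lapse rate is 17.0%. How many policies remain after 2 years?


remaining = initial * (1 - lapse)^years
= 43493 * (1 - 0.17)^2
= 43493 * 0.6889
= 29962.3277


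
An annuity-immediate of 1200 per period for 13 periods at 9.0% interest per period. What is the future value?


FV = PMT * ((1+i)^n - 1) / i
= 1200 * ((1.09)^13 - 1) / 0.09
= 1200 * (3.065805 - 1) / 0.09
= 27544.0615


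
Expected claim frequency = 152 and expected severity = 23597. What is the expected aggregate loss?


E[S] = E[N] * E[X]
= 152 * 23597
= 3.5867e+06


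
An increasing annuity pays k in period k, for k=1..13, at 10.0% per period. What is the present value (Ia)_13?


(Ia)_n = sum_{k=1}^{n} k * v^k, v = 1/(1+i)
v = 0.909091
Sum computed term by term:
(Ia)_13 = 40.4805


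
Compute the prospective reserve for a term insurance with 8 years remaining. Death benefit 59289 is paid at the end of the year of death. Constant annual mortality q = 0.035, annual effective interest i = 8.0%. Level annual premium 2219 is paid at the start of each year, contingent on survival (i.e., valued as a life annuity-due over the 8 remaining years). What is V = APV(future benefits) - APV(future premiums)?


v = 1/(1+i) = 0.925926
APV(future benefits) per unit = sum_{k=0}^{7} k_p_x * q * v^(k+1) = 0.180697
APV(future benefits) = 59289 * 0.180697 = 10713.3167
Life annuity-due factor ä_{x:8} = sum_{k=0}^{7} k_p_x * v^k = 5.575779
APV(future premiums) = 2219 * 5.575779 = 12372.6529
V = 10713.3167 - 12372.6529
= -1659.3363


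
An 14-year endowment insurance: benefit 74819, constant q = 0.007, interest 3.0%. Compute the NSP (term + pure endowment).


Term component = 5673.3701
Pure endowment = 14_p_x * v^14 * benefit = 0.906337 * 0.661118 * 74819 = 44831.1864
NSP = 50504.5566


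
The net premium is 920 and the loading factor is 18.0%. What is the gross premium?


Gross = net * (1 + loading)
= 920 * (1 + 0.18)
= 920 * 1.18
= 1085.6


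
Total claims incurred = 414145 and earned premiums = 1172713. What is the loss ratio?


Loss ratio = claims / premiums
= 414145 / 1172713
= 0.3532


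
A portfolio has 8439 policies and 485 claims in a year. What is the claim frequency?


frequency = claims / policies
= 485 / 8439
= 0.0575


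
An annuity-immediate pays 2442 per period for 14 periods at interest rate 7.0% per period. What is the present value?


PV = PMT * (1 - (1+i)^(-n)) / i
= 2442 * (1 - (1+0.07)^(-14)) / 0.07
= 2442 * (1 - 0.387817) / 0.07
= 2442 * 8.745468
= 21356.4328


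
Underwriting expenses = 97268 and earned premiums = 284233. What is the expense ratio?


Expense ratio = expenses / premiums
= 97268 / 284233
= 0.3422


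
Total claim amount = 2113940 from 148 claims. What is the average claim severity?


severity = total / number
= 2113940 / 148
= 14283.3784


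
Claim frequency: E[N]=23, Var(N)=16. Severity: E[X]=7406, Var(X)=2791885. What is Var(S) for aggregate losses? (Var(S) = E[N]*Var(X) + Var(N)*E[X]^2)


Var(S) = E[N]*Var(X) + Var(N)*E[X]^2
= 23*2791885 + 16*7406^2
= 64213355 + 877581376
= 9.4179e+08


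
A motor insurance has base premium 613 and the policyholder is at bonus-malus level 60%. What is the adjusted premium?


adjusted = base * BM_level / 100
= 613 * 60 / 100
= 613 * 0.6
= 367.8


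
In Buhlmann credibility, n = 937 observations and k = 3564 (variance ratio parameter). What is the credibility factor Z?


Z = n / (n + k)
= 937 / (937 + 3564)
= 937 / 4501
= 0.2082


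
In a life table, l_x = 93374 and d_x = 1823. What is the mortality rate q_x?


q_x = d_x / l_x
= 1823 / 93374
= 0.0195


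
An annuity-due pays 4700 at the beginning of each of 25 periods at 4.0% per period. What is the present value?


PV_due = PMT * (1-(1+i)^(-n))/i * (1+i)
PV_immediate = 73423.7757
PV_due = 73423.7757 * 1.04
= 76360.7268


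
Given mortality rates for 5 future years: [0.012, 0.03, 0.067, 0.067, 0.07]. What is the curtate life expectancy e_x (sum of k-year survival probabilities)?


e_x = sum_{k=1}^{n} k_p_x
k_p_x values:
  1_p_x = 0.988
  2_p_x = 0.95836
  3_p_x = 0.89415
  4_p_x = 0.834242
  5_p_x = 0.775845
e_x = 4.4506


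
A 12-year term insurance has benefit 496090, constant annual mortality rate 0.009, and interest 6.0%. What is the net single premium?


NSP = benefit * sum_{k=0}^{n-1} k_p_x * q * v^(k+1)
With constant q=0.009, v=0.943396
Sum = 0.072277
NSP = 496090 * 0.072277
= 35855.9601


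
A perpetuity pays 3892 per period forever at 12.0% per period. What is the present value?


PV = PMT / i
= 3892 / 0.12
= 32433.3333


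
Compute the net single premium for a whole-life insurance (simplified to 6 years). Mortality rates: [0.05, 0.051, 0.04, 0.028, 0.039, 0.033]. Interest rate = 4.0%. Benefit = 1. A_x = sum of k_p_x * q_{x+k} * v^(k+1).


v = 0.961538
Year 0: k_p_x=1.0, q=0.05, term=0.048077
Year 1: k_p_x=0.95, q=0.051, term=0.044795
Year 2: k_p_x=0.90155, q=0.04, term=0.032059
Year 3: k_p_x=0.865488, q=0.028, term=0.020715
Year 4: k_p_x=0.841254, q=0.039, term=0.026967
Year 5: k_p_x=0.808445, q=0.033, term=0.021085
A_x = 0.1937
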